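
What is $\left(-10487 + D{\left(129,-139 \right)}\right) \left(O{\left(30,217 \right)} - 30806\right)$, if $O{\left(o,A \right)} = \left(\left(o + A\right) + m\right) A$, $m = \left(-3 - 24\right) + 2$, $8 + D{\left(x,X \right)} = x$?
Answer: $-180036688$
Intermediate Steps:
$D{\left(x,X \right)} = -8 + x$
$m = -25$ ($m = \left(-3 - 24\right) + 2 = -27 + 2 = -25$)
$O{\left(o,A \right)} = A \left(-25 + A + o\right)$ ($O{\left(o,A \right)} = \left(\left(o + A\right) - 25\right) A = \left(\left(A + o\right) - 25\right) A = \left(-25 + A + o\right) A = A \left(-25 + A + o\right)$)
$\left(-10487 + D{\left(129,-139 \right)}\right) \left(O{\left(30,217 \right)} - 30806\right) = \left(-10487 + \left(-8 + 129\right)\right) \left(217 \left(-25 + 217 + 30\right) - 30806\right) = \left(-10487 + 121\right) \left(217 \cdot 222 - 30806\right) = - 10366 \left(48174 - 30806\right) = \left(-10366\right) 17368 = -180036688$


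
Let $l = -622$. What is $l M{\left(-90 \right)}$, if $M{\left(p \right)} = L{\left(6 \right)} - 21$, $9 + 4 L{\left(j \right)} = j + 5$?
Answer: $12751$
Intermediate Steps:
$L{\left(j \right)} = -1 + \frac{j}{4}$ ($L{\left(j \right)} = - \frac{9}{4} + \frac{j + 5}{4} = - \frac{9}{4} + \frac{5 + j}{4} = - \frac{9}{4} + \left(\frac{5}{4} + \frac{j}{4}\right) = -1 + \frac{j}{4}$)
$M{\left(p \right)} = - \frac{41}{2}$ ($M{\left(p \right)} = \left(-1 + \frac{1}{4} \cdot 6\right) - 21 = \left(-1 + \frac{3}{2}\right) - 21 = \frac{1}{2} - 21 = - \frac{41}{2}$)
$l M{\left(-90 \right)} = \left(-622\right) \left(- \frac{41}{2}\right) = 12751$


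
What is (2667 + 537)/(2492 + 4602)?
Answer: 1602/3547 ≈ 0.45165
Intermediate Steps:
(2667 + 537)/(2492 + 4602) = 3204/7094 = 3204*(1/7094) = 1602/3547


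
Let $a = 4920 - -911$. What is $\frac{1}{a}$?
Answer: $\frac{1}{5831} \approx 0.0001715$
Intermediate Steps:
$a = 5831$ ($a = 4920 + 911 = 5831$)
$\frac{1}{a} = \frac{1}{5831}$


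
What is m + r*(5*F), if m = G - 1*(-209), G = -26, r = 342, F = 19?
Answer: 32673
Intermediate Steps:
m = 183 (m = -26 - 1*(-209) = -26 + 209 = 183)
m + r*(5*F) = 183 + 342*(5*19) = 183 + 342*95 = 183 + 32490 = 32673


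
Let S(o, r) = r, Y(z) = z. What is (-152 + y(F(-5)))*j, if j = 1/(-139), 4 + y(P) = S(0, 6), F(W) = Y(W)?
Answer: 150/139 ≈ 1.0791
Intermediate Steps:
F(W) = W
y(P) = 2 (y(P) = -4 + 6 = 2)
j = -1/139 ≈ -0.0071942
(-152 + y(F(-5)))*j = (-152 + 2)*(-1/139) = -150*(-1/139) = 150/139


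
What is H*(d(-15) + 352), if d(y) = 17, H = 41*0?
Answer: 0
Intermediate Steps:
H = 0
H*(d(-15) + 352) = 0*(17 + 352) = 0*369 = 0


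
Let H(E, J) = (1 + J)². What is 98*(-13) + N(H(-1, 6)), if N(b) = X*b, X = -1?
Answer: -1323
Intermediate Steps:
N(b) = -b
98*(-13) + N(H(-1, 6)) = 98*(-13) - (1 + 6)² = -1274 - 1*7² = -1274 - 1*49 = -1274 - 49 = -1323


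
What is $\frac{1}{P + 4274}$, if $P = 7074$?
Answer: $\frac{1}{11348} \approx 8.8121 \cdot 10^{-5}$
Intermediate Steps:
$\frac{1}{P + 4274} = \frac{1}{7074 + 4274} = \frac{1}{11348}$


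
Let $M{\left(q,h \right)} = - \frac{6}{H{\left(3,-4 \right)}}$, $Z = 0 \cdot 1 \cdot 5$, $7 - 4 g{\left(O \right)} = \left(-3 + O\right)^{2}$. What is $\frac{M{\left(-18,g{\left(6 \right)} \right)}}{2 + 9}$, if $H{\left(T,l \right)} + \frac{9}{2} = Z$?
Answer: $\frac{4}{33} \approx 0.12121$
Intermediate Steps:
$g{\left(O \right)} = \frac{7}{4} - \frac{\left(-3 + O\right)^{2}}{4}$
$Z = 0$ ($Z = 0 \cdot 5 = 0$)
$H{\left(T,l \right)} = - \frac{9}{2}$ ($H{\left(T,l \right)} = - \frac{9}{2} + 0 = - \frac{9}{2}$)
$M{\left(q,h \right)} = \frac{4}{3}$ ($M{\left(q,h \right)} = - \frac{6}{- \frac{9}{2}} = \left(-6\right) \left(- \frac{2}{9}\right) = \frac{4}{3}$)
$\frac{M{\left(-18,g{\left(6 \right)} \right)}}{2 + 9} = \frac{4}{3 \left(2 + 9\right)} = \frac{4}{3 \cdot 11} = \frac{4}{3} \cdot \frac{1}{11} = \frac{4}{33}$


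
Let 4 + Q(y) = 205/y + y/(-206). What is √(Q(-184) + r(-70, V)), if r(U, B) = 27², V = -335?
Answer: √65081229594/9476 ≈ 26.922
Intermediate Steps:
Q(y) = -4 + 205/y - y/206 (Q(y) = -4 + (205/y + y/(-206)) = -4 + (205/y + y*(-1/206)) = -4 + (205/y - y/206) = -4 + 205/y - y/206)
r(U, B) = 729
√(Q(-184) + r(-70, V)) = √((-4 + 205/(-184) - 1/206*(-184)) + 729) = √((-4 + 205*(-1/184) + 92/103) + 729) = √((-4 - 205/184 + 92/103) + 729) = √(-79995/18952 + 729) = √(13736013/18952) = √65081229594/9476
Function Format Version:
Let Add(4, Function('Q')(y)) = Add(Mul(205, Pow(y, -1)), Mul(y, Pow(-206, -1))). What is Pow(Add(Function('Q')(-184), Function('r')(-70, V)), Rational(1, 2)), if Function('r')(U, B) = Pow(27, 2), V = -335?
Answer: Mul(Rational(1, 9476), Pow(65081229594, Rational(1, 2))) ≈ 26.922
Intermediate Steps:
Function('Q')(y) = Add(-4, Mul(205, Pow(y, -1)), Mul(Rational(-1, 206), y)) (Function('Q')(y) = Add(-4, Add(Mul(205, Pow(y, -1)), Mul(y, Pow(-206, -1)))) = Add(-4, Add(Mul(205, Pow(y, -1)), Mul(y, Rational(-1, 206)))) = Add(-4, Add(Mul(205, Pow(y, -1)), Mul(Rational(-1, 206), y))) = Add(-4, Mul(205, Pow(y, -1)), Mul(Rational(-1, 206), y)))
Function('r')(U, B) = 729
Pow(Add(Function('Q')(-184), Function('r')(-70, V)), Rational(1, 2)) = Pow(Add(Add(-4, Mul(205, Pow(-184, -1)), Mul(Rational(-1, 206), -184)), 729), Rational(1, 2)) = Pow(Add(Add(-4, Mul(205, Rational(-1, 184)), Rational(92, 103)), 729), Rational(1, 2)) = Pow(Add(Add(-4, Rational(-205, 184), Rational(92, 103)), 729), Rational(1, 2)) = Pow(Add(Rational(-79995, 18952), 729), Rational(1, 2)) = Pow(Rational(13736013, 18952), Rational(1, 2)) = Mul(Rational(1, 9476), Pow(65081229594, Rational(1, 2)))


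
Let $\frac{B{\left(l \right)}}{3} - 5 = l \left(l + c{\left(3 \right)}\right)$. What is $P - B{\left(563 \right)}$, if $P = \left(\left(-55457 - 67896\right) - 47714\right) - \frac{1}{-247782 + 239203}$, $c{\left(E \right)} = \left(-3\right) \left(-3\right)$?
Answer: $- \frac{9755953009}{8579} \approx -1.1372 \cdot 10^{6}$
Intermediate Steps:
$c{\left(E \right)} = 9$
$P = - \frac{1467583792}{8579}$ ($P = \left(-123353 - 47714\right) - \frac{1}{-8579} = -171067 - - \frac{1}{8579} = -171067 + \frac{1}{8579} = - \frac{1467583792}{8579} \approx -1.7107 \cdot 10^{5}$)
$B{\left(l \right)} = 15 + 3 l \left(9 + l\right)$ ($B{\left(l \right)} = 15 + 3 l \left(l + 9\right) = 15 + 3 l \left(9 + l\right)$)
$P - B{\left(563 \right)} = - \frac{1467583792}{8579} - \left(15 + 3 \cdot 563^{2} + 27 \cdot 563\right) = - \frac{1467583792}{8579} - \left(15 + 3 \cdot 316969 + 15201\right) = - \frac{1467583792}{8579} - \left(15 + 950907 + 15201\right) = - \frac{1467583792}{8579} - 966123 = - \frac{9755953009}{8579}$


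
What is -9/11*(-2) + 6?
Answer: 84/11 ≈ 7.6364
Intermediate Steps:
-9/11*(-2) + 6 = 18/11 + 6 = 84/11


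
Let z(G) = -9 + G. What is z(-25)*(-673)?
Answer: 22882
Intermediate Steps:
z(-25)*(-673) = (-9 - 25)*(-673) = -34*(-673) = 22882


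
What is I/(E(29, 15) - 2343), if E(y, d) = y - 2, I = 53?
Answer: -53/2316 ≈ -0.022884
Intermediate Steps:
E(y, d) = -2 + y
I/(E(29, 15) - 2343) = 53/((-2 + 29) - 2343) = 53/(27 - 2343) = 53/(-2316) = 53*(-1/2316) = -53/2316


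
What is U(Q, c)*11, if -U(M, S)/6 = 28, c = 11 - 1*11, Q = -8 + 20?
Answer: -1848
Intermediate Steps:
Q = 12
c = 0 (c = 11 - 11 = 0)
U(M, S) = -168 (U(M, S) = -6*28 = -168)
U(Q, c)*11 = -168*11 = -1848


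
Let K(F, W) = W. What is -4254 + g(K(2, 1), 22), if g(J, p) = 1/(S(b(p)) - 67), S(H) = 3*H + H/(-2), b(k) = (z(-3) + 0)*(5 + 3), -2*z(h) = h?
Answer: -157399/37 ≈ -4254.0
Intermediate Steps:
z(h) = -h/2
b(k) = 12 (b(k) = (-1/2*(-3) + 0)*(5 + 3) = (3/2 + 0)*8 = (3/2)*8 = 12)
S(H) = 5*H/2 (S(H) = 3*H + H*(-1/2) = 3*H - H/2 = 5*H/2)
g(J, p) = -1/37 (g(J, p) = 1/((5/2)*12 - 67) = 1/(30 - 67) = 1/(-37) = -1/37)
-4254 + g(K(2, 1), 22) = -4254 - 1/37 = -157399/37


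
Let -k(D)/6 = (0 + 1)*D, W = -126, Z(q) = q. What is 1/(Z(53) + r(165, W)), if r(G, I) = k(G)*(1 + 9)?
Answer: -1/9847 ≈ -0.00010155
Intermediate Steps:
k(D) = -6*D (k(D) = -6*(0 + 1)*D = -6*D)
r(G, I) = -60*G (r(G, I) = (-6*G)*(1 + 9) = -6*G*10 = -60*G)
1/(Z(53) + r(165, W)) = 1/(53 - 60*165) = 1/(53 - 9900) = 1/(-9847) = -1/9847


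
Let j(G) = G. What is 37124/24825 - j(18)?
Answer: -409726/24825 ≈ -16.505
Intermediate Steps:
37124/24825 - j(18) = 37124/24825 - 1*18 = 37124*(1/24825) - 18 = 37124/24825 - 18 = -409726/24825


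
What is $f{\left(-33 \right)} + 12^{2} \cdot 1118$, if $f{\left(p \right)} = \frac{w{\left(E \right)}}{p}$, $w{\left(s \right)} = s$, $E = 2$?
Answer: $\frac{5312734}{33} \approx 1.6099 \cdot 10^{5}$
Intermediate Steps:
$f{\left(p \right)} = \frac{2}{p}$
$f{\left(-33 \right)} + 12^{2} \cdot 1118 = \frac{2}{-33} + 12^{2} \cdot 1118 = 2 \left(- \frac{1}{33}\right) + 144 \cdot 1118 = - \frac{2}{33} + 160992 = \frac{5312734}{33}$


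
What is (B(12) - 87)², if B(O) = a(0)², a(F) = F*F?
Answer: 7569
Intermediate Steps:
a(F) = F²
B(O) = 0 (B(O) = (0²)² = 0² = 0)
(B(12) - 87)² = (0 - 87)² = (-87)² = 7569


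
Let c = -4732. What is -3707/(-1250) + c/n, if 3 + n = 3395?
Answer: 832393/530000 ≈ 1.5706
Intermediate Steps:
n = 3392 (n = -3 + 3395 = 3392)
-3707/(-1250) + c/n = -3707/(-1250) - 4732/3392 = -3707*(-1/1250) - 4732*1/3392 = 3707/1250 - 1183/848 = 832393/530000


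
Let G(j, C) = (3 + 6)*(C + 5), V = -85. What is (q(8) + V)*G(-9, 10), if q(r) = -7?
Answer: -12420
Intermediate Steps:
G(j, C) = 45 + 9*C (G(j, C) = 9*(5 + C) = 45 + 9*C)
(q(8) + V)*G(-9, 10) = (-7 - 85)*(45 + 9*10) = -92*(45 + 90) = -92*135 = -12420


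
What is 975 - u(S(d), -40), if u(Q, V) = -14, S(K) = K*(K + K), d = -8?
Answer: 989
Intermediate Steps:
S(K) = 2*K² (S(K) = K*(2*K) = 2*K²)
975 - u(S(d), -40) = 975 - 1*(-14) = 975 + 14 = 989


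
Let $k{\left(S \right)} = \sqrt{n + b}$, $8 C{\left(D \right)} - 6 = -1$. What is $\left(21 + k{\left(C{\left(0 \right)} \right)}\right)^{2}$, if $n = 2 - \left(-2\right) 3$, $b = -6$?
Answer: $\left(21 + \sqrt{2}\right)^{2} \approx 502.4$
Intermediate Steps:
$C{\left(D \right)} = \frac{5}{8}$ ($C{\left(D \right)} = \frac{3}{4} + \frac{1}{8} \left(-1\right) = \frac{3}{4} - \frac{1}{8} = \frac{5}{8}$)
$n = 8$ ($n = 2 - -6 = 2 + 6 = 8$)
$k{\left(S \right)} = \sqrt{2}$ ($k{\left(S \right)} = \sqrt{8 - 6} = \sqrt{2}$)
$\left(21 + k{\left(C{\left(0 \right)} \right)}\right)^{2} = \left(21 + \sqrt{2}\right)^{2}$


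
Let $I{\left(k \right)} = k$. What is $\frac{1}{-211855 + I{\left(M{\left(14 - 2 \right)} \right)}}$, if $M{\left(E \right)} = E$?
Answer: $- \frac{1}{211843} \approx -4.7205 \cdot 10^{-6}$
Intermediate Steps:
$\frac{1}{-211855 + I{\left(M{\left(14 - 2 \right)} \right)}} = \frac{1}{-211855 + \left(14 - 2\right)} = \frac{1}{-211855 + 12} = \frac{1}{-211843} = - \frac{1}{211843}$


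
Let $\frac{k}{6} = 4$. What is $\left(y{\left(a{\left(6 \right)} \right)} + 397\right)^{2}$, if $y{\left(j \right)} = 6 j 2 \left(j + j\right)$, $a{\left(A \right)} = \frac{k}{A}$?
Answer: $609961$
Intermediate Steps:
$k = 24$ ($k = 6 \cdot 4 = 24$)
$a{\left(A \right)} = \frac{24}{A}$
$y{\left(j \right)} = 24 j^{2}$ ($y{\left(j \right)} = 6 j 2 \cdot 2 j = 6 j 4 j = 24 j^{2}$)
$\left(y{\left(a{\left(6 \right)} \right)} + 397\right)^{2} = \left(24 \left(\frac{24}{6}\right)^{2} + 397\right)^{2} = \left(24 \left(24 \cdot \frac{1}{6}\right)^{2} + 397\right)^{2} = \left(24 \cdot 4^{2} + 397\right)^{2} = \left(24 \cdot 16 + 397\right)^{2} = \left(384 + 397\right)^{2} = 781^{2} = 609961$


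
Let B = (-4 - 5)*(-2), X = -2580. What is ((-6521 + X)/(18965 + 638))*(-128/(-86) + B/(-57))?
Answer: -458882/842929 ≈ -0.54439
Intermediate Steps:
B = 18 (B = -9*(-2) = 18)
((-6521 + X)/(18965 + 638))*(-128/(-86) + B/(-57)) = ((-6521 - 2580)/(18965 + 638))*(-128/(-86) + 18/(-57)) = (-9101/19603)*(-128*(-1/86) + 18*(-1/57)) = (-9101*1/19603)*(64/43 - 6/19) = -9101/19603*958/817 = -458882/842929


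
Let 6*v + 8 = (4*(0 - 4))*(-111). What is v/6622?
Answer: 442/9933 ≈ 0.044498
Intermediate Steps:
v = 884/3 (v = -4/3 + ((4*(0 - 4))*(-111))/6 = -4/3 + ((4*(-4))*(-111))/6 = -4/3 + (-16*(-111))/6 = -4/3 + (⅙)*1776 = -4/3 + 296 = 884/3 ≈ 294.67)
v/6622 = (884/3)/6622 = (884/3)*(1/6622) = 442/9933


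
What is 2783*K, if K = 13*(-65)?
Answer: -2351635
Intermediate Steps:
K = -845
2783*K = 2783*(-845) = -2351635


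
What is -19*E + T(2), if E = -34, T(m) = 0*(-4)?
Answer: 646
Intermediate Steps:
T(m) = 0
-19*E + T(2) = -19*(-34) + 0 = 646 + 0 = 646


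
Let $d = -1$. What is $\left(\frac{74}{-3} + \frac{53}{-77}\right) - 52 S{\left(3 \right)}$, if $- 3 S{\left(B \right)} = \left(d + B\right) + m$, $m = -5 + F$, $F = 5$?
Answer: $\frac{717}{77} \approx 9.3117$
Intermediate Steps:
$m = 0$ ($m = -5 + 5 = 0$)
$S{\left(B \right)} = \frac{1}{3} - \frac{B}{3}$ ($S{\left(B \right)} = - \frac{\left(-1 + B\right) + 0}{3} = - \frac{-1 + B}{3} = \frac{1}{3} - \frac{B}{3}$)
$\left(\frac{74}{-3} + \frac{53}{-77}\right) - 52 S{\left(3 \right)} = \left(\frac{74}{-3} + \frac{53}{-77}\right) - 52 \left(\frac{1}{3} - 1\right) = \left(74 \left(- \frac{1}{3}\right) + 53 \left(- \frac{1}{77}\right)\right) - 52 \left(\frac{1}{3} - 1\right) = \left(- \frac{74}{3} - \frac{53}{77}\right) - - \frac{104}{3} = - \frac{5857}{231} + \frac{104}{3} = \frac{717}{77}$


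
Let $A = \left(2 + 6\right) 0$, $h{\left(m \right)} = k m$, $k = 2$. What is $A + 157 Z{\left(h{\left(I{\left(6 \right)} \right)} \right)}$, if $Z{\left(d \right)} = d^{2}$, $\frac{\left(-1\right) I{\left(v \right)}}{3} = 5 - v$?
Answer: $5652$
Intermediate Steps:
$I{\left(v \right)} = -15 + 3 v$ ($I{\left(v \right)} = - 3 \left(5 - v\right) = -15 + 3 v$)
$h{\left(m \right)} = 2 m$
$A = 0$ ($A = 8 \cdot 0 = 0$)
$A + 157 Z{\left(h{\left(I{\left(6 \right)} \right)} \right)} = 0 + 157 \left(2 \left(-15 + 3 \cdot 6\right)\right)^{2} = 0 + 157 \left(2 \left(-15 + 18\right)\right)^{2} = 0 + 157 \left(2 \cdot 3\right)^{2} = 0 + 157 \cdot 6^{2} = 0 + 157 \cdot 36 = 0 + 5652 = 5652$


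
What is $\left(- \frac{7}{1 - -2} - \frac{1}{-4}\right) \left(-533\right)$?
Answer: $\frac{13325}{12} \approx 1110.4$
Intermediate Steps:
$\left(- \frac{7}{1 - -2} - \frac{1}{-4}\right) \left(-533\right) = \left(- \frac{7}{1 + 2} - - \frac{1}{4}\right) \left(-533\right) = \left(- \frac{7}{3} + \frac{1}{4}\right) \left(-533\right) = \left(- \frac{25}{12}\right) \left(-533\right) = \frac{13325}{12}$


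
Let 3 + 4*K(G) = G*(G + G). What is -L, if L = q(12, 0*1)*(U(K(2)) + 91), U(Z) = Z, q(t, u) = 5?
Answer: -1845/4 ≈ -461.25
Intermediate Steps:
K(G) = -3/4 + G**2/2 (K(G) = -3/4 + (G*(G + G))/4 = -3/4 + (G*(2*G))/4 = -3/4 + (2*G**2)/4 = -3/4 + G**2/2)
L = 1845/4 (L = 5*((-3/4 + (1/2)*2**2) + 91) = 5*((-3/4 + (1/2)*4) + 91) = 5*((-3/4 + 2) + 91) = 5*(5/4 + 91) = 5*(369/4) = 1845/4 ≈ 461.25)
-L = -1*1845/4 = -1845/4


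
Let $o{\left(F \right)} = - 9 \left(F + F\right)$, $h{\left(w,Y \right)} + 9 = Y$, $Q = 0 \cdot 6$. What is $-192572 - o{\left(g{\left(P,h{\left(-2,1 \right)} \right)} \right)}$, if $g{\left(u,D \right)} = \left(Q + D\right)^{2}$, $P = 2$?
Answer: $-191420$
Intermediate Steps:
$Q = 0$
$h{\left(w,Y \right)} = -9 + Y$
$g{\left(u,D \right)} = D^{2}$ ($g{\left(u,D \right)} = \left(0 + D\right)^{2} = D^{2}$)
$o{\left(F \right)} = - 18 F$ ($o{\left(F \right)} = - 9 \cdot 2 F = - 18 F$)
$-192572 - o{\left(g{\left(P,h{\left(-2,1 \right)} \right)} \right)} = -192572 - - 18 \left(-9 + 1\right)^{2} = -192572 - - 18 \left(-8\right)^{2} = -192572 - \left(-18\right) 64 = -192572 - -1152 = -192572 + 1152 = -191420$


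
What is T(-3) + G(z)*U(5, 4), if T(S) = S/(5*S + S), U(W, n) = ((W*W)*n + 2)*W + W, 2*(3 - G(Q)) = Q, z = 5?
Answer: 773/3 ≈ 257.67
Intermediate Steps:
G(Q) = 3 - Q/2
U(W, n) = W + W*(2 + n*W**2) (U(W, n) = (W**2*n + 2)*W + W = (n*W**2 + 2)*W + W = (2 + n*W**2)*W + W = W*(2 + n*W**2) + W = W + W*(2 + n*W**2))
T(S) = 1/6 (T(S) = S/((6*S)) = S*(1/(6*S)) = 1/6)
T(-3) + G(z)*U(5, 4) = 1/6 + (3 - 1/2*5)*(5*(3 + 4*5**2)) = 1/6 + (3 - 5/2)*(5*(3 + 4*25)) = 1/6 + (5*(3 + 100))/2 = 1/6 + (5*103)/2 = 1/6 + (1/2)*515 = 1/6 + 515/2 = 773/3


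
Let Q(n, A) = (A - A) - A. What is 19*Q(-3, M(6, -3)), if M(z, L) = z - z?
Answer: 0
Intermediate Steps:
M(z, L) = 0
Q(n, A) = -A (Q(n, A) = 0 - A = -A)
19*Q(-3, M(6, -3)) = 19*(-1*0) = 19*0 = 0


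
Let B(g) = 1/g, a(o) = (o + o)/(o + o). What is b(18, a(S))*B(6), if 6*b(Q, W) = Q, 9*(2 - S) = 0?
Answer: ½ ≈ 0.50000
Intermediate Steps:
S = 2 (S = 2 - ⅑*0 = 2 + 0 = 2)
a(o) = 1 (a(o) = (2*o)/((2*o)) = (2*o)*(1/(2*o)) = 1)
b(Q, W) = Q/6
b(18, a(S))*B(6) = ((⅙)*18)/6 = 3*(⅙) = ½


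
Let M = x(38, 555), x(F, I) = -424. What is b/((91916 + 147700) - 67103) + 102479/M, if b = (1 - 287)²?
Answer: -1604025293/6649592 ≈ -241.22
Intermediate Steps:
M = -424
b = 81796 (b = (-286)² = 81796)
b/((91916 + 147700) - 67103) + 102479/M = 81796/((91916 + 147700) - 67103) + 102479/(-424) = 81796/(239616 - 67103) + 102479*(-1/424) = 81796/172513 - 102479/424 = 81796*(1/172513) - 102479/424 = 7436/15683 - 102479/424 = -1604025293/6649592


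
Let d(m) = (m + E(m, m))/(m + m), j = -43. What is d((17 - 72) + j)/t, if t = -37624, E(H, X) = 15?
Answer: -83/7374304 ≈ -1.1255e-5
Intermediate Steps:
d(m) = (15 + m)/(2*m) (d(m) = (m + 15)/(m + m) = (15 + m)/((2*m)) = (15 + m)*(1/(2*m)) = (15 + m)/(2*m))
d((17 - 72) + j)/t = ((15 + ((17 - 72) - 43))/(2*((17 - 72) - 43)))/(-37624) = ((15 + (-55 - 43))/(2*(-55 - 43)))*(-1/37624) = ((½)*(15 - 98)/(-98))*(-1/37624) = ((½)*(-1/98)*(-83))*(-1/37624) = (83/196)*(-1/37624) = -83/7374304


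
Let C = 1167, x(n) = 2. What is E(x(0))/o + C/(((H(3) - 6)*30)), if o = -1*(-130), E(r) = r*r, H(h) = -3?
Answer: -5021/1170 ≈ -4.2915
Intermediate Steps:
E(r) = r**2
o = 130
E(x(0))/o + C/(((H(3) - 6)*30)) = 2**2/130 + 1167/(((-3 - 6)*30)) = 4*(1/130) + 1167/((-9*30)) = 2/65 + 1167/(-270) = 2/65 + 1167*(-1/270) = 2/65 - 389/90 = -5021/1170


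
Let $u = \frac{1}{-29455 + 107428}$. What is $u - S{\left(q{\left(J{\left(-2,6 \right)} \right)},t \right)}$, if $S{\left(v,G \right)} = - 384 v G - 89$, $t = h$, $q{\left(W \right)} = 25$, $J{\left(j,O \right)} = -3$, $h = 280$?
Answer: $\frac{209598363598}{77973} \approx 2.6881 \cdot 10^{6}$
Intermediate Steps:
$u = \frac{1}{77973} \approx 1.2825 \cdot 10^{-5}$
$t = 280$
$S{\left(v,G \right)} = -89 - 384 G v$ ($S{\left(v,G \right)} = - 384 G v - 89 = -89 - 384 G v$)
$u - S{\left(q{\left(J{\left(-2,6 \right)} \right)},t \right)} = \frac{1}{77973} - \left(-89 - 107520 \cdot 25\right) = \frac{1}{77973} - \left(-89 - 2688000\right) = \frac{1}{77973} - -2688089 = \frac{1}{77973} + 2688089 = \frac{209598363598}{77973}$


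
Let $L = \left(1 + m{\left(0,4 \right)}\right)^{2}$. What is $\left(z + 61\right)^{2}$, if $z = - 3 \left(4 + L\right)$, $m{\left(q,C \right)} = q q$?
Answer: $2116$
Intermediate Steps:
$m{\left(q,C \right)} = q^{2}$
$L = 1$ ($L = \left(1 + 0^{2}\right)^{2} = \left(1 + 0\right)^{2} = 1^{2} = 1$)
$z = -15$ ($z = - 3 \left(4 + 1\right) = \left(-3\right) 5 = -15$)
$\left(z + 61\right)^{2} = \left(-15 + 61\right)^{2} = 46^{2} = 2116$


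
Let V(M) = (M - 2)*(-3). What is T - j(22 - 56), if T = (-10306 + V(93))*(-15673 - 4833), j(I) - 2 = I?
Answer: 216933006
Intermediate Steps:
j(I) = 2 + I
V(M) = 6 - 3*M (V(M) = (-2 + M)*(-3) = 6 - 3*M)
T = 216932974 (T = (-10306 + (6 - 3*93))*(-15673 - 4833) = (-10306 + (6 - 279))*(-20506) = (-10306 - 273)*(-20506) = -10579*(-20506) = 216932974)
T - j(22 - 56) = 216932974 - (2 + (22 - 56)) = 216932974 - (2 - 34) = 216932974 - 1*(-32) = 216932974 + 32 = 216933006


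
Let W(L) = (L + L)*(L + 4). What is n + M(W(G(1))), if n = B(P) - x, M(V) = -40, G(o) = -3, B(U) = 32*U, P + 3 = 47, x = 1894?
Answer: -526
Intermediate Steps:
P = 44 (P = -3 + 47 = 44)
W(L) = 2*L*(4 + L) (W(L) = (2*L)*(4 + L) = 2*L*(4 + L))
n = -486 (n = 32*44 - 1*1894 = 1408 - 1894 = -486)
n + M(W(G(1))) = -486 - 40 = -526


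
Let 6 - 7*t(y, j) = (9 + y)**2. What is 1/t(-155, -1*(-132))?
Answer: -7/21310 ≈ -0.00032848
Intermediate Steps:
t(y, j) = 6/7 - (9 + y)**2/7
1/t(-155, -1*(-132)) = 1/(6/7 - (9 - 155)**2/7) = 1/(6/7 - 1/7*(-146)**2) = 1/(6/7 - 1/7*21316) = 1/(6/7 - 21316/7) = 1/(-21310/7) = -7/21310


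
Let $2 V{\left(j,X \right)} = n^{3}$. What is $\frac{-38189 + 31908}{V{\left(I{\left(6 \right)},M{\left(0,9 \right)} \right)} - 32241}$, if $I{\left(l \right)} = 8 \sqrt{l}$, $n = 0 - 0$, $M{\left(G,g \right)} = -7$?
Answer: $\frac{571}{2931} \approx 0.19481$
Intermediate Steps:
$n = 0$ ($n = 0 + 0 = 0$)
$V{\left(j,X \right)} = 0$ ($V{\left(j,X \right)} = \frac{0^{3}}{2} = \frac{1}{2} \cdot 0 = 0$)
$\frac{-38189 + 31908}{V{\left(I{\left(6 \right)},M{\left(0,9 \right)} \right)} - 32241} = \frac{-38189 + 31908}{0 - 32241} = - \frac{6281}{-32241} = \left(-6281\right) \left(- \frac{1}{32241}\right) = \frac{571}{2931}$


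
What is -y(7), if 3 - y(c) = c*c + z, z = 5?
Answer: 51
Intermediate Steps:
y(c) = -2 - c² (y(c) = 3 - (c*c + 5) = 3 - (c² + 5) = 3 - (5 + c²) = 3 + (-5 - c²) = -2 - c²)
-y(7) = -(-2 - 1*7²) = -(-2 - 1*49) = -(-2 - 49) = -1*(-51) = 51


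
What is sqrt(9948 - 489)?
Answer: 3*sqrt(1051) ≈ 97.257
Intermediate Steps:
sqrt(9948 - 489) = sqrt(9459) = 3*sqrt(1051)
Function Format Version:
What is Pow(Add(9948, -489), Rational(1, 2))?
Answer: Mul(3, Pow(1051, Rational(1, 2))) ≈ 97.257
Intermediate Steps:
Pow(Add(9948, -489), Rational(1, 2)) = Pow(9459, Rational(1, 2)) = Mul(3, Pow(1051, Rational(1, 2)))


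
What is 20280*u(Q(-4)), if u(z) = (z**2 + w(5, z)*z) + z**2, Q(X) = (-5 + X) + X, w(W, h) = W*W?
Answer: 263640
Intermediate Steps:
w(W, h) = W**2
Q(X) = -5 + 2*X
u(z) = 2*z**2 + 25*z (u(z) = (z**2 + 5**2*z) + z**2 = (z**2 + 25*z) + z**2 = 2*z**2 + 25*z)
20280*u(Q(-4)) = 20280*((-5 + 2*(-4))*(25 + 2*(-5 + 2*(-4)))) = 20280*((-5 - 8)*(25 + 2*(-5 - 8))) = 20280*(-13*(25 + 2*(-13))) = 20280*(-13*(25 - 26)) = 20280*(-13*(-1)) = 20280*13 = 263640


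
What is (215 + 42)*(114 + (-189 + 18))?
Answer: -14649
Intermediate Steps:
(215 + 42)*(114 + (-189 + 18)) = 257*(114 - 171) = 257*(-57) = -14649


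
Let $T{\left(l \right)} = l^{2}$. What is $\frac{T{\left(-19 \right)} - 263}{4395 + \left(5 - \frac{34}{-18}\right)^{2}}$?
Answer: $\frac{7938}{359839} \approx 0.02206$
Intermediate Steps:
$\frac{T{\left(-19 \right)} - 263}{4395 + \left(5 - \frac{34}{-18}\right)^{2}} = \frac{\left(-19\right)^{2} - 263}{4395 + \left(5 - \frac{34}{-18}\right)^{2}} = \frac{361 - 263}{4395 + \left(5 - - \frac{17}{9}\right)^{2}} = \frac{98}{4395 + \left(5 + \frac{17}{9}\right)^{2}} = \frac{98}{4395 + \left(\frac{62}{9}\right)^{2}} = \frac{98}{4395 + \frac{3844}{81}} = \frac{98}{\frac{359839}{81}} = 98 \cdot \frac{81}{359839} = \frac{7938}{359839}$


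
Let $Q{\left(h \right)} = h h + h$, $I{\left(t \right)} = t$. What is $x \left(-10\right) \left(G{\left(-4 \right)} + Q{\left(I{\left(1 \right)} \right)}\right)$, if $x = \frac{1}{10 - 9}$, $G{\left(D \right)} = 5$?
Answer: $-70$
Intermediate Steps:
$Q{\left(h \right)} = h + h^{2}$ ($Q{\left(h \right)} = h^{2} + h = h + h^{2}$)
$x = 1$ ($x = 1^{-1} = 1$)
$x \left(-10\right) \left(G{\left(-4 \right)} + Q{\left(I{\left(1 \right)} \right)}\right) = 1 \left(-10\right) \left(5 + 1 \left(1 + 1\right)\right) = - 10 \left(5 + 1 \cdot 2\right) = - 10 \left(5 + 2\right) = \left(-10\right) 7 = -70$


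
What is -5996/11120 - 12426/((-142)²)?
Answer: -16192529/14013980 ≈ -1.1555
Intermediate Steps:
-5996/11120 - 12426/((-142)²) = -5996*1/11120 - 12426/20164 = -1499/2780 - 12426*1/20164 = -1499/2780 - 6213/10082 = -16192529/14013980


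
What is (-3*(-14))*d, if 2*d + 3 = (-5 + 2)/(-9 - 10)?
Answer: -1134/19 ≈ -59.684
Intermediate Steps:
d = -27/19 (d = -3/2 + ((-5 + 2)/(-9 - 10))/2 = -3/2 + (-3/(-19))/2 = -3/2 + (-3*(-1/19))/2 = -3/2 + (1/2)*(3/19) = -3/2 + 3/38 = -27/19 ≈ -1.4211)
(-3*(-14))*d = -3*(-14)*(-27/19) = 42*(-27/19) = -1134/19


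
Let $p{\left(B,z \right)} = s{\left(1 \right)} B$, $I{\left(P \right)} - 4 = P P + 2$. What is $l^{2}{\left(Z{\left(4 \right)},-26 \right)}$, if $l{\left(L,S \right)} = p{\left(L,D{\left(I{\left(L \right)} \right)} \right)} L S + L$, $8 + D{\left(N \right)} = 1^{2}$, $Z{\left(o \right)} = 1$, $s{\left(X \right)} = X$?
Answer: $625$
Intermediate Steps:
$I{\left(P \right)} = 6 + P^{2}$ ($I{\left(P \right)} = 4 + \left(P P + 2\right) = 4 + \left(P^{2} + 2\right) = 4 + \left(2 + P^{2}\right) = 6 + P^{2}$)
$D{\left(N \right)} = -7$ ($D{\left(N \right)} = -8 + 1^{2} = -8 + 1 = -7$)
$p{\left(B,z \right)} = B$ ($p{\left(B,z \right)} = 1 B = B$)
$l{\left(L,S \right)} = L + S L^{2}$ ($l{\left(L,S \right)} = L L S + L = L^{2} S + L = S L^{2} + L = L + S L^{2}$)
$l^{2}{\left(Z{\left(4 \right)},-26 \right)} = \left(1 \left(1 + 1 \left(-26\right)\right)\right)^{2} = \left(1 \left(1 - 26\right)\right)^{2} = \left(1 \left(-25\right)\right)^{2} = \left(-25\right)^{2} = 625$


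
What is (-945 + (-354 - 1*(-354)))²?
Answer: 893025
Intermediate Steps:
(-945 + (-354 - 1*(-354)))² = (-945 + (-354 + 354))² = (-945 + 0)² = (-945)² = 893025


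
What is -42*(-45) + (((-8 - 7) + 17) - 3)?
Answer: 1889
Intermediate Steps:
-42*(-45) + (((-8 - 7) + 17) - 3) = 1890 + ((-15 + 17) - 3) = 1890 + (2 - 3) = 1890 - 1 = 1889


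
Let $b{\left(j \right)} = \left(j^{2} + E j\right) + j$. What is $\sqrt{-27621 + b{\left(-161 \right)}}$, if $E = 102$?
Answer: $i \sqrt{18283} \approx 135.21 i$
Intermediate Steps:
$b{\left(j \right)} = j^{2} + 103 j$ ($b{\left(j \right)} = \left(j^{2} + 102 j\right) + j = j^{2} + 103 j$)
$\sqrt{-27621 + b{\left(-161 \right)}} = \sqrt{-27621 - 161 \left(103 - 161\right)} = \sqrt{-27621 - -9338} = \sqrt{-27621 + 9338} = \sqrt{-18283} = i \sqrt{18283}$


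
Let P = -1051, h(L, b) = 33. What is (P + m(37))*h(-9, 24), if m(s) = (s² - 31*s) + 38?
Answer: -26103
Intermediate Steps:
m(s) = 38 + s² - 31*s
(P + m(37))*h(-9, 24) = (-1051 + (38 + 37² - 31*37))*33 = (-1051 + (38 + 1369 - 1147))*33 = (-1051 + 260)*33 = -791*33 = -26103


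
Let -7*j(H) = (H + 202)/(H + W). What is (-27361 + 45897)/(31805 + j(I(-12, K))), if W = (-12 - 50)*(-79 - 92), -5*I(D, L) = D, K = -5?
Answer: 245703948/421591141 ≈ 0.58280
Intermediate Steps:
I(D, L) = -D/5
W = 10602 (W = -62*(-171) = 10602)
j(H) = -(202 + H)/(7*(10602 + H)) (j(H) = -(H + 202)/(7*(H + 10602)) = -(202 + H)/(7*(10602 + H)))
(-27361 + 45897)/(31805 + j(I(-12, K))) = (-27361 + 45897)/(31805 + (-202 - (-1)*(-12)/5)/(7*(10602 - ⅕*(-12)))) = 18536/(31805 + (-202 - 1*12/5)/(7*(10602 + 12/5))) = 18536/(31805 + (-202 - 12/5)/(7*(53022/5))) = 18536/(31805 + (⅐)*(5/53022)*(-1022/5)) = 18536/(31805 - 73/26511) = 18536/(843182282/26511) = 18536*(26511/843182282) = 245703948/421591141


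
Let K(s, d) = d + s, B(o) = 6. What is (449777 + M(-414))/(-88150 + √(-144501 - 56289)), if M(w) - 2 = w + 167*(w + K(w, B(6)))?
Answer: -2751082165/777062329 - 936273*I*√22310/7770623290 ≈ -3.5404 - 0.017997*I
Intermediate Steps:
M(w) = 1004 + 335*w (M(w) = 2 + (w + 167*(w + (6 + w))) = 2 + (w + 167*(6 + 2*w)) = 2 + (w + (1002 + 334*w)) = 2 + (1002 + 335*w) = 1004 + 335*w)
(449777 + M(-414))/(-88150 + √(-144501 - 56289)) = (449777 + (1004 + 335*(-414)))/(-88150 + √(-144501 - 56289)) = (449777 + (1004 - 138690))/(-88150 + √(-200790)) = (449777 - 137686)/(-88150 + 3*I*√22310) = 312091/(-88150 + 3*I*√22310)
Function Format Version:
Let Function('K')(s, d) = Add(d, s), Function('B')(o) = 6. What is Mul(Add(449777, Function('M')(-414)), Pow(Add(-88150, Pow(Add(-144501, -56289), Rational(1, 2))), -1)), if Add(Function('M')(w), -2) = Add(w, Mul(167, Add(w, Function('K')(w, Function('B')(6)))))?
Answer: Add(Rational(-2751082165, 777062329), Mul(Rational(-936273, 7770623290), I, Pow(22310, Rational(1, 2)))) ≈ Add(-3.5404, Mul(-0.017997, I))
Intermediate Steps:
Function('M')(w) = Add(1004, Mul(335, w)) (Function('M')(w) = Add(2, Add(w, Mul(167, Add(w, Add(6, w))))) = Add(2, Add(w, Mul(167, Add(6, Mul(2, w))))) = Add(2, Add(w, Add(1002, Mul(334, w)))) = Add(2, Add(1002, Mul(335, w))) = Add(1004, Mul(335, w)))
Mul(Add(449777, Function('M')(-414)), Pow(Add(-88150, Pow(Add(-144501, -56289), Rational(1, 2))), -1)) = Mul(Add(449777, Add(1004, Mul(335, -414))), Pow(Add(-88150, Pow(Add(-144501, -56289), Rational(1, 2))), -1)) = Mul(Add(449777, Add(1004, -138690)), Pow(Add(-88150, Pow(-200790, Rational(1, 2))), -1)) = Mul(Add(449777, -137686), Pow(Add(-88150, Mul(3, I, Pow(22310, Rational(1, 2)))), -1)) = Mul(312091, Pow(Add(-88150, Mul(3, I, Pow(22310, Rational(1, 2)))), -1))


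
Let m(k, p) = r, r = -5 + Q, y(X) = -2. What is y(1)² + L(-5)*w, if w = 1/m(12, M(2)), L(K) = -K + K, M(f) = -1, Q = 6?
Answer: 4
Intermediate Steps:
r = 1 (r = -5 + 6 = 1)
L(K) = 0
m(k, p) = 1
w = 1 (w = 1/1 = 1)
y(1)² + L(-5)*w = (-2)² + 0*1 = 4 + 0 = 4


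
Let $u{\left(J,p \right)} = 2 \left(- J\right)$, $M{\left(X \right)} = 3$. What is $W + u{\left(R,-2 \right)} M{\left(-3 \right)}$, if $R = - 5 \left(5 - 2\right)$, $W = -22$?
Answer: $68$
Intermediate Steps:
$R = -15$ ($R = \left(-5\right) 3 = -15$)
$u{\left(J,p \right)} = - 2 J$
$W + u{\left(R,-2 \right)} M{\left(-3 \right)} = -22 + \left(-2\right) \left(-15\right) 3 = -22 + 30 \cdot 3 = -22 + 90 = 68$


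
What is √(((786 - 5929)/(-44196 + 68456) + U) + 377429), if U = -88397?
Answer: √42527241288505/12130 ≈ 537.62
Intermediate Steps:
√(((786 - 5929)/(-44196 + 68456) + U) + 377429) = √(((786 - 5929)/(-44196 + 68456) - 88397) + 377429) = √((-5143/24260 - 88397) + 377429) = √(-2144516363/24260 + 377429) = √(7011911177/24260) = √42527241288505/12130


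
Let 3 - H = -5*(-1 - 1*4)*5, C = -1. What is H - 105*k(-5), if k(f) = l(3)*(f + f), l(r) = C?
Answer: -1172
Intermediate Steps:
l(r) = -1
k(f) = -2*f (k(f) = -(f + f) = -2*f)
H = -122 (H = 3 - (-5*(-1 - 1*4))*5 = 3 - (-5*(-1 - 4))*5 = 3 - (-5*(-5))*5 = 3 - 25*5 = 3 - 1*125 = 3 - 125 = -122)
H - 105*k(-5) = -122 - (-210)*(-5) = -122 - 105*10 = -122 - 1050 = -1172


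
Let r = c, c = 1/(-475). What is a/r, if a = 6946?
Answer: -3299350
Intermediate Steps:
c = -1/475 ≈ -0.0021053
r = -1/475 ≈ -0.0021053
a/r = 6946/(-1/475) = 6946*(-475) = -3299350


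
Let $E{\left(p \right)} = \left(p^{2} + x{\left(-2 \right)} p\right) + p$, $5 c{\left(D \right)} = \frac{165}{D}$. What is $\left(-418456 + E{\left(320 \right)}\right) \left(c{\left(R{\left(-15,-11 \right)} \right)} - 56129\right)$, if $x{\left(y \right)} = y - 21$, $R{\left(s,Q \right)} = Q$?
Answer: $18136024672$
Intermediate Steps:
$x{\left(y \right)} = -21 + y$
$c{\left(D \right)} = \frac{33}{D}$ ($c{\left(D \right)} = \frac{165 \frac{1}{D}}{5} = \frac{33}{D}$)
$E{\left(p \right)} = p^{2} - 22 p$ ($E{\left(p \right)} = \left(p^{2} + \left(-21 - 2\right) p\right) + p = \left(p^{2} - 23 p\right) + p = p^{2} - 22 p$)
$\left(-418456 + E{\left(320 \right)}\right) \left(c{\left(R{\left(-15,-11 \right)} \right)} - 56129\right) = \left(-418456 + 320 \left(-22 + 320\right)\right) \left(\frac{33}{-11} - 56129\right) = \left(-418456 + 320 \cdot 298\right) \left(33 \left(- \frac{1}{11}\right) - 56129\right) = \left(-418456 + 95360\right) \left(-3 - 56129\right) = \left(-323096\right) \left(-56132\right) = 18136024672$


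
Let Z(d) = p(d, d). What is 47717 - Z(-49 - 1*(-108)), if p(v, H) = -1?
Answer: 47718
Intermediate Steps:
Z(d) = -1
47717 - Z(-49 - 1*(-108)) = 47717 - 1*(-1) = 47717 + 1 = 47718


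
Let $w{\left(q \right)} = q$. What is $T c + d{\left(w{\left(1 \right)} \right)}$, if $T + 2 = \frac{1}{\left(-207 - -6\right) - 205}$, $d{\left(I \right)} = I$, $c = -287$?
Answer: $\frac{33391}{58} \approx 575.71$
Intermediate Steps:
$T = - \frac{813}{406}$ ($T = -2 + \frac{1}{\left(-207 - -6\right) - 205} = -2 + \frac{1}{\left(-207 + 6\right) - 205} = -2 + \frac{1}{-201 - 205} = -2 + \frac{1}{-406} = -2 - \frac{1}{406} = - \frac{813}{406} \approx -2.0025$)
$T c + d{\left(w{\left(1 \right)} \right)} = \left(- \frac{813}{406}\right) \left(-287\right) + 1 = \frac{33333}{58} + 1 = \frac{33391}{58}$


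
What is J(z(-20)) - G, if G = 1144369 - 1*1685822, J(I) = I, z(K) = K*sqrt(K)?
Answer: 541453 - 40*I*sqrt(5) ≈ 5.4145e+5 - 89.443*I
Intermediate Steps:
z(K) = K**(3/2)
G = -541453 (G = 1144369 - 1685822 = -541453)
J(z(-20)) - G = (-20)**(3/2) - 1*(-541453) = -40*I*sqrt(5) + 541453 = 541453 - 40*I*sqrt(5)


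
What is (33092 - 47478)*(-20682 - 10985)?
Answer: 455561462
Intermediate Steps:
(33092 - 47478)*(-20682 - 10985) = -14386*(-31667) = 455561462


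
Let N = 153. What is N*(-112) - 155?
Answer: -17291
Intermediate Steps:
N*(-112) - 155 = 153*(-112) - 155 = -17136 - 155 = -17291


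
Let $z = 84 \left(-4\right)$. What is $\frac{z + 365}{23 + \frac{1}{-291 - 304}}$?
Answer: $\frac{17255}{13684} \approx 1.261$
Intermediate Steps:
$z = -336$
$\frac{z + 365}{23 + \frac{1}{-291 - 304}} = \frac{-336 + 365}{23 + \frac{1}{-291 - 304}} = \frac{29}{23 + \frac{1}{-595}} = \frac{29}{23 - \frac{1}{595}} = \frac{29}{\frac{13684}{595}} = 29 \cdot \frac{595}{13684} = \frac{17255}{13684}$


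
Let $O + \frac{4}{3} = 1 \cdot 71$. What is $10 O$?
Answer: $\frac{2090}{3} \approx 696.67$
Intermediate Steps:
$O = \frac{209}{3}$ ($O = - \frac{4}{3} + 1 \cdot 71 = - \frac{4}{3} + 71 = \frac{209}{3} \approx 69.667$)
$10 O = 10 \cdot \frac{209}{3} = \frac{2090}{3}$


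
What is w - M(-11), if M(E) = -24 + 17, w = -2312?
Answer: -2305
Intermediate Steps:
M(E) = -7
w - M(-11) = -2312 - 1*(-7) = -2312 + 7 = -2305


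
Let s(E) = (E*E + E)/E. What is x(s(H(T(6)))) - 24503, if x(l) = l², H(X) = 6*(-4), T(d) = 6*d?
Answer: -23974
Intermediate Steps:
H(X) = -24
s(E) = (E + E²)/E (s(E) = (E² + E)/E = (E + E²)/E)
x(s(H(T(6)))) - 24503 = (1 - 24)² - 24503 = (-23)² - 24503 = 529 - 24503 = -23974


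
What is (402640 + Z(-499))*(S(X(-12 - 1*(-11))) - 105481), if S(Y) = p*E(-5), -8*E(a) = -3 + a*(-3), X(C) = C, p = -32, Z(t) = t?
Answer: -42398932053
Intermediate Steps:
E(a) = 3/8 + 3*a/8 (E(a) = -(-3 + a*(-3))/8 = -(-3 - 3*a)/8 = 3/8 + 3*a/8)
S(Y) = 48 (S(Y) = -32*(3/8 + (3/8)*(-5)) = -32*(3/8 - 15/8) = -32*(-3/2) = 48)
(402640 + Z(-499))*(S(X(-12 - 1*(-11))) - 105481) = (402640 - 499)*(48 - 105481) = 402141*(-105433) = -42398932053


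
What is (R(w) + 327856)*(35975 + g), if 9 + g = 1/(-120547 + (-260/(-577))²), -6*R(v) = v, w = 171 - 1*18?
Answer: 946408850774903548069/80267049126 ≈ 1.1791e+10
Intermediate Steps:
w = 153 (w = 171 - 18 = 153)
R(v) = -v/6
g = -361202053996/40133524563 (g = -9 + 1/(-120547 + (-260/(-577))²) = -9 + 1/(-120547 + (-260*(-1/577))²) = -9 + 1/(-120547 + (260/577)²) = -9 + 1/(-120547 + 67600/332929) = -9 + 1/(-40133524563/332929) = -9 - 332929/40133524563 = -361202053996/40133524563 ≈ -9.0000)
(R(w) + 327856)*(35975 + g) = (-⅙*153 + 327856)*(35975 - 361202053996/40133524563) = (-51/2 + 327856)*(1443442344099929/40133524563) = (655661/2)*(1443442344099929/40133524563) = 946408850774903548069/80267049126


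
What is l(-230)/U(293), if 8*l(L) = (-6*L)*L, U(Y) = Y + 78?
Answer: -39675/371 ≈ -106.94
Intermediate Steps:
U(Y) = 78 + Y
l(L) = -3*L**2/4 (l(L) = ((-6*L)*L)/8 = (-6*L**2)/8 = -3*L**2/4)
l(-230)/U(293) = (-3/4*(-230)**2)/(78 + 293) = -3/4*52900/371 = -39675*1/371 = -39675/371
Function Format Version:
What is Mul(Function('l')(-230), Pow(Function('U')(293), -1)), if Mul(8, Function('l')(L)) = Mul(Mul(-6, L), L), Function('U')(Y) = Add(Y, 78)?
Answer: Rational(-39675, 371) ≈ -106.94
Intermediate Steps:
Function('U')(Y) = Add(78, Y)
Function('l')(L) = Mul(Rational(-3, 4), Pow(L, 2)) (Function('l')(L) = Mul(Rational(1, 8), Mul(Mul(-6, L), L)) = Mul(Rational(1, 8), Mul(-6, Pow(L, 2))) = Mul(Rational(-3, 4), Pow(L, 2)))
Mul(Function('l')(-230), Pow(Function('U')(293), -1)) = Mul(Mul(Rational(-3, 4), Pow(-230, 2)), Pow(Add(78, 293), -1)) = Mul(Mul(Rational(-3, 4), 52900), Pow(371, -1)) = Mul(-39675, Rational(1, 371)) = Rational(-39675, 371)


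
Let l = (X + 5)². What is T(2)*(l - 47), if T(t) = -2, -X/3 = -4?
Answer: -484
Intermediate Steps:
X = 12 (X = -3*(-4) = 12)
l = 289 (l = (12 + 5)² = 17² = 289)
T(2)*(l - 47) = -2*(289 - 47) = -2*242 = -484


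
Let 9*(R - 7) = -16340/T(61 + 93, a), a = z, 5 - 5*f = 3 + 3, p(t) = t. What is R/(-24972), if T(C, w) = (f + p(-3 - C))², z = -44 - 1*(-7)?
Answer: -4814081/17356051926 ≈ -0.00027737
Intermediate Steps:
f = -⅕ (f = 1 - (3 + 3)/5 = 1 - ⅕*6 = 1 - 6/5 = -⅕ ≈ -0.20000)
z = -37 (z = -44 + 7 = -37)
a = -37
T(C, w) = (-16/5 - C)² (T(C, w) = (-⅕ + (-3 - C))² = (-16/5 - C)²)
R = 9628162/1390041 (R = 7 + (-16340*25/(16 + 5*(61 + 93))²)/9 = 7 + (-16340*25/(16 + 5*154)²)/9 = 7 + (-16340*25/(16 + 770)²)/9 = 7 + (-16340/((1/25)*786²))/9 = 7 + (-16340/((1/25)*617796))/9 = 7 + (-16340/617796/25)/9 = 7 + (-16340*25/617796)/9 = 7 + (⅑)*(-102125/154449) = 7 - 102125/1390041 = 9628162/1390041 ≈ 6.9265)
R/(-24972) = (9628162/1390041)/(-24972) = (9628162/1390041)*(-1/24972) = -4814081/17356051926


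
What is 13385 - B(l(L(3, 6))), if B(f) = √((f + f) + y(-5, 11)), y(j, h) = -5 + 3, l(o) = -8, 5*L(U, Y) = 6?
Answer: 13385 - 3*I*√2 ≈ 13385.0 - 4.2426*I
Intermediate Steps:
L(U, Y) = 6/5 (L(U, Y) = (⅕)*6 = 6/5)
y(j, h) = -2
B(f) = √(-2 + 2*f) (B(f) = √((f + f) - 2) = √(2*f - 2) = √(-2 + 2*f))
13385 - B(l(L(3, 6))) = 13385 - √(-2 + 2*(-8)) = 13385 - √(-2 - 16) = 13385 - √(-18) = 13385 - 3*I*√2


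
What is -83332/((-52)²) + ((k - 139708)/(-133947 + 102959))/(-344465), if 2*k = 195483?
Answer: -111188666596107/3607907119960 ≈ -30.818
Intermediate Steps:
k = 195483/2 (k = (½)*195483 = 195483/2 ≈ 97742.)
-83332/((-52)²) + ((k - 139708)/(-133947 + 102959))/(-344465) = -83332/((-52)²) + ((195483/2 - 139708)/(-133947 + 102959))/(-344465) = -83332/2704 - 83933/2/(-30988)*(-1/344465) = -83332*1/2704 - 83933/2*(-1/30988)*(-1/344465) = -20833/676 + (83933/61976)*(-1/344465) = -20833/676 - 83933/21348562840 = -111188666596107/3607907119960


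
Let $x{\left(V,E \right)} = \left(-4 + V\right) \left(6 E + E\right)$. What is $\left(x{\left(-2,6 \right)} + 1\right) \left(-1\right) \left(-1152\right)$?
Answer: $-289152$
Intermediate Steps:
$x{\left(V,E \right)} = 7 E \left(-4 + V\right)$ ($x{\left(V,E \right)} = \left(-4 + V\right) 7 E = 7 E \left(-4 + V\right)$)
$\left(x{\left(-2,6 \right)} + 1\right) \left(-1\right) \left(-1152\right) = \left(7 \cdot 6 \left(-4 - 2\right) + 1\right) \left(-1\right) \left(-1152\right) = \left(7 \cdot 6 \left(-6\right) + 1\right) \left(-1\right) \left(-1152\right) = \left(-252 + 1\right) \left(-1\right) \left(-1152\right) = \left(-251\right) \left(-1\right) \left(-1152\right) = 251 \left(-1152\right) = -289152$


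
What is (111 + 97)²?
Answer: 43264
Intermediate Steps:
(111 + 97)² = 208² = 43264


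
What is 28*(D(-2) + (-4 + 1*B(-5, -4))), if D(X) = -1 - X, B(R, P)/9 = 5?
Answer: 1176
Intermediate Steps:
B(R, P) = 45 (B(R, P) = 9*5 = 45)
28*(D(-2) + (-4 + 1*B(-5, -4))) = 28*((-1 - 1*(-2)) + (-4 + 1*45)) = 28*((-1 + 2) + (-4 + 45)) = 28*(1 + 41) = 28*42 = 1176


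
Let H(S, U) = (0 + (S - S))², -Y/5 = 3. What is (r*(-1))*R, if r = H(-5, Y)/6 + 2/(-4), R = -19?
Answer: -19/2 ≈ -9.5000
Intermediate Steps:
Y = -15 (Y = -5*3 = -15)
H(S, U) = 0 (H(S, U) = (0 + 0)² = 0² = 0)
r = -½ (r = 0/6 + 2/(-4) = 0*(⅙) + 2*(-¼) = 0 - ½ = -½ ≈ -0.50000)
(r*(-1))*R = -½*(-1)*(-19) = (½)*(-19) = -19/2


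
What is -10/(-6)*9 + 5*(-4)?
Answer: -5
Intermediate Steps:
-10/(-6)*9 + 5*(-4) = -10*(-⅙)*9 - 20 = (5/3)*9 - 20 = 15 - 20 = -5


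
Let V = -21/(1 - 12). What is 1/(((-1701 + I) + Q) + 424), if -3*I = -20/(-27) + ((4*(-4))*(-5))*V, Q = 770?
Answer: -891/497317 ≈ -0.0017916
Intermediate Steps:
V = 21/11 (V = -21/(-11) = -21*(-1/11) = 21/11 ≈ 1.9091)
I = -45580/891 (I = -(-20/(-27) + ((4*(-4))*(-5))*(21/11))/3 = -(-20*(-1/27) - 16*(-5)*(21/11))/3 = -(20/27 + 80*(21/11))/3 = -(20/27 + 1680/11)/3 = -⅓*45580/297 = -45580/891 ≈ -51.156)
1/(((-1701 + I) + Q) + 424) = 1/(((-1701 - 45580/891) + 770) + 424) = 1/((-1561171/891 + 770) + 424) = 1/(-875101/891 + 424) = 1/(-497317/891) = -891/497317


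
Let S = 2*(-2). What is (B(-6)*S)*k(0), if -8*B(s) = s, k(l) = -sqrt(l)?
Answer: 0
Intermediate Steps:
S = -4
B(s) = -s/8
(B(-6)*S)*k(0) = (-1/8*(-6)*(-4))*(-sqrt(0)) = ((3/4)*(-4))*(-1*0) = -3*0 = 0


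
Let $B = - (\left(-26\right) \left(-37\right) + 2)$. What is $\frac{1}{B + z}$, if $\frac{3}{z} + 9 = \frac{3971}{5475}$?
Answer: $- \frac{45304}{43689481} \approx -0.001037$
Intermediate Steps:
$z = - \frac{16425}{45304}$ ($z = \frac{3}{-9 + \frac{3971}{5475}} = \frac{3}{- \frac{45304}{5475}} = 3 \left(- \frac{5475}{45304}\right) = - \frac{16425}{45304} \approx -0.36255$)
$B = -964$ ($B = - (962 + 2) = \left(-1\right) 964 = -964$)
$\frac{1}{B + z} = \frac{1}{-964 - \frac{16425}{45304}} = \frac{1}{- \frac{43689481}{45304}} = - \frac{45304}{43689481}$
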